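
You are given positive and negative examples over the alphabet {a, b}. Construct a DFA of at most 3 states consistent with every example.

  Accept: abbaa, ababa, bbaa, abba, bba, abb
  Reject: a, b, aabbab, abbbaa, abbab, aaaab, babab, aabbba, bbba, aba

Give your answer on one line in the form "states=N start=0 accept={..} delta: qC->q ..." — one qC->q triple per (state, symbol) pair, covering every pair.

states=3 start=0 accept={2} delta: 0a->0 0b->1 1a->1 1b->2 2a->2 2b->0

Grow the machine one transition at a time. Run the examples from 0; the earliest place one falls off (shortest prefix, ties alphabetical) gets sent to the lowest-numbered state that keeps every Accept/Reject pair distinguishable — a pair clashes when both reach the same state with identical unread suffix — and to a fresh state only if none does.
a: 0a undefined. 0a->0: ok.
b: 0b undefined. 0b->0: no, abbaa/a meet in 0. Open state 1: 0b->1.
ba: 1a undefined. 1a->0: no, ababa/a meet in 0. 1a->1: ok.
bb: 1b undefined. 1b->0: no, abbaa/a meet in 0. 1b->1: no, abbaa/b meet in 1. Open state 2: 1b->2.
bba: 2a undefined. 2a->0: no, abbaa/a meet in 0. 2a->1: no, abbaa/b meet in 1. 2a->2: ok.
bbb: 2b undefined. 2b->0: ok.
All examples now run through 3 states with every (state, symbol) defined. Accept strings end in {2}, Reject strings end in {0,1}; accept={2}.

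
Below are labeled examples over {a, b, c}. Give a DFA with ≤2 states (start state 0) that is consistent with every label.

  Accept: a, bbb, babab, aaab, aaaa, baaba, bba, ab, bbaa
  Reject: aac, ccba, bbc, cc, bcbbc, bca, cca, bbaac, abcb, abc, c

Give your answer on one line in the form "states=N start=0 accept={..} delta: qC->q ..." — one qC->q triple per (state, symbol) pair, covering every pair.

states=2 start=0 accept={0} delta: 0a->0 0b->0 0c->1 1a->1 1b->1 1c->1

Grow the machine one transition at a time. Run the examples from 0; the earliest place one falls off (shortest prefix, ties alphabetical) gets sent to the lowest-numbered state that keeps every Accept/Reject pair distinguishable — a pair clashes when both reach the same state with identical unread suffix — and to a fresh state only if none does.
a: 0a undefined. 0a->0: ok.
b: 0b undefined. 0b->0: ok.
c: 0c undefined. 0c->0: no, a/aac meet in 0. Open state 1: 0c->1.
cc: 1c undefined. 1c->0: no, a/ccba meet in 0. 1c->1: ok.
bca: 1a undefined. 1a->0: no, a/bca meet in 0. 1a->1: ok.
bcb: 1b undefined. 1b->0: no, a/ccba meet in 0. 1b->1: ok.
All examples now run through 2 states with every (state, symbol) defined. Accept strings end in {0}, Reject strings end in {1}; accept={0}.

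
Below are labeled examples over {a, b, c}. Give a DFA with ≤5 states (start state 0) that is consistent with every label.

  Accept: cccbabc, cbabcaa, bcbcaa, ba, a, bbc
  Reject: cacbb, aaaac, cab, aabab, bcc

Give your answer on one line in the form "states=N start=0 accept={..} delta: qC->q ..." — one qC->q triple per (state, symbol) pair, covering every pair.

Grow the machine one transition at a time. Run the examples from 0; the earliest place one falls off (shortest prefix, ties alphabetical) gets sent to the lowest-numbered state that keeps every Accept/Reject pair distinguishable — a pair clashes when both reach the same state with identical unread suffix — and to a fresh state only if none does.
a: 0a undefined. 0a->0: ok.
b: 0b undefined. 0b->0: no, ba/aabab meet in 0. Open state 1: 0b->1.
c: 0c undefined. 0c->0: no, a/aaaac meet in 0. 0c->1: ok.
ba: 1a undefined. 1a->0: ok.
bb: 1b undefined. 1b->0: no, bbc/cacbb meet in 1. 1b->1: ok.
bc: 1c undefined. 1c->0: ok.
All examples now run through 2 states with every (state, symbol) defined. Accept strings end in {0}, Reject strings end in {1}; accept={0}.

states=2 start=0 accept={0} delta: 0a->0 0b->1 0c->1 1a->0 1b->1 1c->0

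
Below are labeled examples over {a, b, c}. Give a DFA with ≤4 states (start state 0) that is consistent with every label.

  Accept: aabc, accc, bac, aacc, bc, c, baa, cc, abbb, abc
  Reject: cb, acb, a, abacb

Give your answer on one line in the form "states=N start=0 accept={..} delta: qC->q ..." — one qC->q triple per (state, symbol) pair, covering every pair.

State merging on the prefix tree: take the shortest (then alphabetical) example prefix whose next move is undefined and point that move at state 0, else 1, else 2, ...; a target is out if some Accept/Reject pair would then sit in one state with the same input left (inseparable). If every existing state is out, open a new one.
a: 0a undefined. 0a->0: ok.
b: 0b undefined. 0b->0: no, baa/a meet in 0. Open state 1: 0b->1.
c: 0c undefined. 0c->0: no, accc/a meet in 0. 0c->1: ok.
ba: 1a undefined. 1a->0: no, baa/a meet in 0. 1a->1: ok.
bc: 1c undefined. 1c->0: no, aabc/a meet in 0. 1c->1: ok.
cb: 1b undefined. 1b->0: ok.
All examples now run through 2 states with every (state, symbol) defined. Accept strings end in {1}, Reject strings end in {0}; accept={1}.

states=2 start=0 accept={1} delta: 0a->0 0b->1 0c->1 1a->1 1b->0 1c->1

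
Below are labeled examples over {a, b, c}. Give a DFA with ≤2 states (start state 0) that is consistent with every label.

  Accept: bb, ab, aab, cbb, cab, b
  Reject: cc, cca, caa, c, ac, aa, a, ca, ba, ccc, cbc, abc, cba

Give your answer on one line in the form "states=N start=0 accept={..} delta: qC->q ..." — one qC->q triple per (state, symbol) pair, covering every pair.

Grow the machine one transition at a time. Run the examples from 0; the earliest place one falls off (shortest prefix, ties alphabetical) gets sent to the lowest-numbered state that keeps every Accept/Reject pair distinguishable — a pair clashes when both reach the same state with identical unread suffix — and to a fresh state only if none does.
a: 0a undefined. 0a->0: ok.
b: 0b undefined. 0b->0: no, bb/aa meet in 0. Open state 1: 0b->1.
c: 0c undefined. 0c->0: ok.
ba: 1a undefined. 1a->0: ok.
bb: 1b undefined. 1b->0: no, bb/cc meet in 0. 1b->1: ok.
abc: 1c undefined. 1c->0: ok.
All examples now run through 2 states with every (state, symbol) defined. Accept strings end in {1}, Reject strings end in {0}; accept={1}.

states=2 start=0 accept={1} delta: 0a->0 0b->1 0c->0 1a->0 1b->1 1c->0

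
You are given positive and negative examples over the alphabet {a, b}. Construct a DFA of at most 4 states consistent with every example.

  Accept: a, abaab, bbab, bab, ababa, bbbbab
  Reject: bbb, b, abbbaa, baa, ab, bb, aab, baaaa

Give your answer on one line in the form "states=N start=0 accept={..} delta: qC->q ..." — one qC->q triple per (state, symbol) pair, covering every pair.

Grow the machine one transition at a time. Run the examples from 0; the earliest place one falls off (shortest prefix, ties alphabetical) gets sent to the lowest-numbered state that keeps every Accept/Reject pair distinguishable — a pair clashes when both reach the same state with identical unread suffix — and to a fresh state only if none does.
a: 0a undefined. 0a->0: ok.
b: 0b undefined. 0b->0: no, a/bbb meet in 0. Open state 1: 0b->1.
ba: 1a undefined. 1a->0: no, a/baa meet in 0. 1a->1: no, abaab/bb meet in 1 with "b" left. Open state 2: 1a->2.
bb: 1b undefined. 1b->0: no, a/bb meet in 0. 1b->1: ok.
baa: 2a undefined. 2a->0: no, a/abbbaa meet in 0. 2a->1: no, abaab/bbb meet in 1. 2a->2: ok.
bab: 2b undefined. 2b->0: ok.
All examples now run through 3 states with every (state, symbol) defined. Accept strings end in {0}, Reject strings end in {1,2}; accept={0}.

states=3 start=0 accept={0} delta: 0a->0 0b->1 1a->2 1b->1 2a->2 2b->0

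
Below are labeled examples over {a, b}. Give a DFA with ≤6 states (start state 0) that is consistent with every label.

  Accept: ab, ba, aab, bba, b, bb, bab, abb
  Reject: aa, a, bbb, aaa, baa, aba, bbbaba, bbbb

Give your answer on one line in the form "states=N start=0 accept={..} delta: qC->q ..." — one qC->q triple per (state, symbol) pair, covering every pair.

Fold the examples into a partial DFA from state 0: repeatedly fix the first undefined (state, symbol) met by the shortest-then-alphabetical prefix, trying targets in increasing order and rejecting any under which an Accept and a Reject string meet in one state with the same remainder; add a state when all current targets are rejected. Accepting states are where Accept strings end.
a: 0a undefined. 0a->0: no, ba/aba meet in 0 with "ba" left. Open state 1: 0a->1.
b: 0b undefined. 0b->0: no, ba/a meet in 1. 0b->1: no, ba/aa meet in 1 with "a" left. Open state 2: 0b->2.
aa: 1a undefined. 1a->0: ok.
ab: 1b undefined. 1b->0: no, ab/aa meet in 0. 1b->1: no, ab/a meet in 1. 1b->2: no, ba/aba meet in 2 with "a" left. Open state 3: 1b->3.
ba: 2a undefined. 2a->0: no, ba/aa meet in 0. 2a->1: no, ba/a meet in 1. 2a->2: no, ba/baa meet in 2. 2a->3: ok.
bb: 2b undefined. 2b->0: no, aab/bbb meet in 2. 2b->1: no, ab/bbb meet in 3. 2b->2: no, aab/bbb meet in 2. 2b->3: no, bba/baa meet in 3 with "a" left. Open state 4: 2b->4.
aba: 3a undefined. 3a->0: ok.
abb: 3b undefined. 3b->0: no, bab/aa meet in 0. 3b->1: no, bab/a meet in 1. 3b->2: ok.
bba: 4a undefined. 4a->0: no, bba/aa meet in 0. 4a->1: no, bba/a meet in 1. 4a->2: ok.
bbb: 4b undefined. 4b->0: no, aab/bbbb meet in 2. 4b->1: no, ab/bbbaba meet in 3. 4b->2: no, ab/bbbaba meet in 3. 4b->3: no, ab/bbb meet in 3. 4b->4: no, aab/bbbaba meet in 2. Open state 5: 4b->5.
bbba: 5a undefined. 5a->0: no, ab/bbbaba meet in 3. 5a->1: ok.
bbbb: 5b undefined. 5b->0: ok.
All examples now run through 6 states with every (state, symbol) defined. Accept strings end in {2,3,4}, Reject strings end in {0,1,5}; accept={2,3,4}.

states=6 start=0 accept={2,3,4} delta: 0a->1 0b->2 1a->0 1b->3 2a->3 2b->4 3a->0 3b->2 4a->2 4b->5 5a->1 5b->0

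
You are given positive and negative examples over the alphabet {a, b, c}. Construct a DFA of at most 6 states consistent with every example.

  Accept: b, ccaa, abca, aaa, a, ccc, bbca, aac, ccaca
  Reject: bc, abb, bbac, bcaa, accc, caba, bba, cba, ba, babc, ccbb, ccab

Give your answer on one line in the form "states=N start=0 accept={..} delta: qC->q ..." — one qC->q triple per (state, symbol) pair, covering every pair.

states=6 start=0 accept={1,2,5} delta: 0a->1 0b->1 0c->2 1a->0 1b->2 1c->0 2a->3 2b->3 2c->4 3a->0 3b->1 3c->0 4a->5 4b->2 4c->1 5a->1 5b->0 5c->0

Grow the machine one transition at a time. Run the examples from 0; the earliest place one falls off (shortest prefix, ties alphabetical) gets sent to the lowest-numbered state that keeps every Accept/Reject pair distinguishable — a pair clashes when both reach the same state with identical unread suffix — and to a fresh state only if none does.
a: 0a undefined. 0a->0: no, ccc/accc meet in 0 with "ccc" left. Open state 1: 0a->1.
b: 0b undefined. 0b->0: no, a/bba meet in 1. 0b->1: ok.
c: 0c undefined. 0c->0: no, ccaa/cba meet in 1 with "a" left. 0c->1: no, ccaa/bcaa meet in 1 with "caa" left. Open state 2: 0c->2.
aa: 1a undefined. 1a->0: ok.
ab: 1b undefined. 1b->0: no, b/abb meet in 1. 1b->1: no, b/abb meet in 1. 1b->2: ok.
ac: 1c undefined. 1c->0: ok.
ca: 2a undefined. 2a->0: no, aac/bbac meet in 2. 2a->1: no, b/caba meet in 1. 2a->2: no, aac/bba meet in 2. Open state 3: 2a->3.
cb: 2b undefined. 2b->0: no, b/cba meet in 1. 2b->1: no, b/abb meet in 1. 2b->2: no, aac/abb meet in 2. 2b->3: ok.
cc: 2c undefined. 2c->0: no, ccaa/bc meet in 0. 2c->1: no, b/accc meet in 1. 2c->2: no, ccaa/cba meet in 3 with "a" left. 2c->3: no, abca/cba meet in 3 with "a" left. Open state 4: 2c->4.
cab: 3b undefined. 3b->0: no, b/caba meet in 1. 3b->1: ok.
cba: 3a undefined. 3a->0: ok.
cca: 4a undefined. 4a->0: no, b/ccab meet in 1. 4a->1: no, ccaa/bc meet in 0. 4a->2: no, ccaa/abb meet in 3. 4a->3: no, b/ccab meet in 1. 4a->4: no, ccaa/accc meet in 4. Open state 5: 4a->5.
ccb: 4b undefined. 4b->0: no, b/ccbb meet in 1. 4b->1: no, aac/ccbb meet in 2. 4b->2: ok.
ccc: 4c undefined. 4c->0: no, ccc/bc meet in 0. 4c->1: ok.
bbac: 3c undefined. 3c->0: ok.
ccaa: 5a undefined. 5a->0: no, ccaa/bc meet in 0. 5a->1: ok.
ccab: 5b undefined. 5b->0: ok.
ccac: 5c undefined. 5c->0: ok.
All examples now run through 6 states with every (state, symbol) defined. Accept strings end in {1,2,5}, Reject strings end in {0,3,4}; accept={1,2,5}.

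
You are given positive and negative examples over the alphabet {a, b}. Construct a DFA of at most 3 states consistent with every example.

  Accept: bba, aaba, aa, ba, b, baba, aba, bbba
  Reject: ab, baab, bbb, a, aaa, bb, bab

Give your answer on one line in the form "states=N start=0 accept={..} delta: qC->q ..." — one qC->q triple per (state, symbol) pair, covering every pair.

states=3 start=0 accept={0,2} delta: 0a->1 0b->2 1a->0 1b->1 2a->2 2b->1

State merging on the prefix tree: take the shortest (then alphabetical) example prefix whose next move is undefined and point that move at state 0, else 1, else 2, ...; a target is out if some Accept/Reject pair would then sit in one state with the same input left (inseparable). If every existing state is out, open a new one.
a: 0a undefined. 0a->0: no, aa/a meet in 0. Open state 1: 0a->1.
b: 0b undefined. 0b->0: no, bba/a meet in 1. 0b->1: no, b/a meet in 1. Open state 2: 0b->2.
aa: 1a undefined. 1a->0: ok.
ab: 1b undefined. 1b->0: no, aa/ab meet in 0. 1b->1: ok.
ba: 2a undefined. 2a->0: no, b/bab meet in 2. 2a->1: no, aaba/ab meet in 1. 2a->2: ok.
bb: 2b undefined. 2b->0: no, bba/ab meet in 1. 2b->1: ok.
All examples now run through 3 states with every (state, symbol) defined. Accept strings end in {0,2}, Reject strings end in {1}; accept={0,2}.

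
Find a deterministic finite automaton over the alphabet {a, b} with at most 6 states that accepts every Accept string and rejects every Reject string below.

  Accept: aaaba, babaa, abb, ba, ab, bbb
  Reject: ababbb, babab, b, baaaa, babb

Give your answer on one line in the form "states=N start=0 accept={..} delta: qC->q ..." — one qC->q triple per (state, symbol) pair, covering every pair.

states=5 start=0 accept={2,3,4} delta: 0a->1 0b->1 1a->2 1b->2 2a->3 2b->4 3a->0 3b->2 4a->4 4b->0

Grow the machine one transition at a time. Run the examples from 0; the earliest place one falls off (shortest prefix, ties alphabetical) gets sent to the lowest-numbered state that keeps every Accept/Reject pair distinguishable — a pair clashes when both reach the same state with identical unread suffix — and to a fresh state only if none does.
a: 0a undefined. 0a->0: no, ab/b meet in 0 with "b" left. Open state 1: 0a->1.
b: 0b undefined. 0b->0: no, abb/babb meet in 1 with "bb" left. 0b->1: ok.
aa: 1a undefined. 1a->0: no, babaa/babab meet in 1. 1a->1: no, abb/babb meet in 1 with "bb" left. Open state 2: 1a->2.
ab: 1b undefined. 1b->0: no, abb/b meet in 1. 1b->1: no, abb/b meet in 1. 1b->2: ok.
aaa: 2a undefined. 2a->0: no, aaaba/baaaa meet in 2. 2a->1: no, aaaba/b meet in 1. 2a->2: no, ba/baaaa meet in 2. Open state 3: 2a->3.
abb: 2b undefined. 2b->0: no, babaa/babab meet in 2. 2b->1: no, abb/babab meet in 1. 2b->2: no, abb/babb meet in 2. 2b->3: no, babaa/baaaa meet in 3 with "aa" left. Open state 4: 2b->4.
aaab: 3b undefined. 3b->0: no, aaaba/b meet in 1. 3b->1: no, abb/ababbb meet in 4. 3b->2: ok.
baaa: 3a undefined. 3a->0: ok.
baba: 4a undefined. 4a->0: no, babaa/babab meet in 1. 4a->1: no, babaa/babab meet in 2. 4a->2: no, abb/babab meet in 4. 4a->3: no, ba/babab meet in 2. 4a->4: ok.
babb: 4b undefined. 4b->0: ok.
All examples now run through 5 states with every (state, symbol) defined. Accept strings end in {2,3,4}, Reject strings end in {0,1}; accept={2,3,4}.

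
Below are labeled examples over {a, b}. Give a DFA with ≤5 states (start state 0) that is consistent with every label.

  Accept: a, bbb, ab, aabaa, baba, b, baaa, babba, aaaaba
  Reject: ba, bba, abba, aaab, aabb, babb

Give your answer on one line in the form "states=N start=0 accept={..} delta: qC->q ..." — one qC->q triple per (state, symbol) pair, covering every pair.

states=4 start=0 accept={1,3} delta: 0a->1 0b->1 1a->2 1b->1 2a->3 2b->2 3a->3 3b->0

State merging on the prefix tree: take the shortest (then alphabetical) example prefix whose next move is undefined and point that move at state 0, else 1, else 2, ...; a target is out if some Accept/Reject pair would then sit in one state with the same input left (inseparable). If every existing state is out, open a new one.
a: 0a undefined. 0a->0: no, ab/aaab meet in 0 with "b" left. Open state 1: 0a->1.
b: 0b undefined. 0b->0: no, a/ba meet in 1. 0b->1: ok.
aa: 1a undefined. 1a->0: no, ab/aaab meet in 1 with "b" left. 1a->1: no, a/ba meet in 1. Open state 2: 1a->2.
ab: 1b undefined. 1b->0: no, a/bba meet in 1. 1b->1: ok.
aaa: 2a undefined. 2a->0: no, a/aaab meet in 1. 2a->1: no, a/aaab meet in 1. 2a->2: no, baaa/ba meet in 2. Open state 3: 2a->3.
aab: 2b undefined. 2b->0: no, a/aabb meet in 1. 2b->1: no, a/aabb meet in 1. 2b->2: ok.
aaaa: 3a undefined. 3a->0: no, aaaaba/ba meet in 2. 3a->1: no, aaaaba/ba meet in 2. 3a->2: no, aabaa/ba meet in 2. 3a->3: ok.
aaab: 3b undefined. 3b->0: ok.
All examples now run through 4 states with every (state, symbol) defined. Accept strings end in {1,3}, Reject strings end in {0,2}; accept={1,3}.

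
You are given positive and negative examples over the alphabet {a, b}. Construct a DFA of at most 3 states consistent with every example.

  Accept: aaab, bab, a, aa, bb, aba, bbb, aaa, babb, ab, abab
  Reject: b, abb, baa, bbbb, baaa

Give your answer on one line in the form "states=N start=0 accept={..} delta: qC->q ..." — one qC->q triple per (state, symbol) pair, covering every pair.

Grow the machine one transition at a time. Run the examples from 0; the earliest place one falls off (shortest prefix, ties alphabetical) gets sent to the lowest-numbered state that keeps every Accept/Reject pair distinguishable — a pair clashes when both reach the same state with identical unread suffix — and to a fresh state only if none does.
a: 0a undefined. 0a->0: no, aaab/b meet in 0 with "b" left. Open state 1: 0a->1.
b: 0b undefined. 0b->0: no, aa/baa meet in 1 with "a" left. 0b->1: no, a/b meet in 1. Open state 2: 0b->2.
aa: 1a undefined. 1a->0: ok.
ab: 1b undefined. 1b->0: ok.
ba: 2a undefined. 2a->0: no, aaab/baaa meet in 0. 2a->1: no, aaab/baa meet in 0. 2a->2: ok.
bb: 2b undefined. 2b->0: no, aaab/bbbb meet in 0. 2b->1: ok.
All examples now run through 3 states with every (state, symbol) defined. Accept strings end in {0,1}, Reject strings end in {2}; accept={0,1}.

states=3 start=0 accept={0,1} delta: 0a->1 0b->2 1a->0 1b->0 2a->2 2b->1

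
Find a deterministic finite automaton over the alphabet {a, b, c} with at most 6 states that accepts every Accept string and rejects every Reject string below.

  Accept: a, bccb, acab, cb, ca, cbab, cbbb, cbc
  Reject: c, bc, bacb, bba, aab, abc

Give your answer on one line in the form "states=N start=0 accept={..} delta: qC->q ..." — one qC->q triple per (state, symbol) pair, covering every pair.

states=3 start=0 accept={0,2} delta: 0a->0 0b->1 0c->1 1a->2 1b->2 1c->1 2a->1 2b->2 2c->0

Fold the examples into a partial DFA from state 0: repeatedly fix the first undefined (state, symbol) met by the shortest-then-alphabetical prefix, trying targets in increasing order and rejecting any under which an Accept and a Reject string meet in one state with the same remainder; add a state when all current targets are rejected. Accepting states are where Accept strings end.
a: 0a undefined. 0a->0: ok.
b: 0b undefined. 0b->0: no, a/bba meet in 0. Open state 1: 0b->1.
c: 0c undefined. 0c->0: no, a/c meet in 0. 0c->1: ok.
ba: 1a undefined. 1a->0: no, acab/c meet in 1. 1a->1: no, ca/c meet in 1. Open state 2: 1a->2.
bb: 1b undefined. 1b->0: no, a/bba meet in 0. 1b->1: no, cb/c meet in 1. 1b->2: ok.
bc: 1c undefined. 1c->0: no, a/bc meet in 0. 1c->1: ok.
bac: 2c undefined. 2c->0: ok.
bba: 2a undefined. 2a->0: no, a/bba meet in 0. 2a->1: ok.
cbb: 2b undefined. 2b->0: no, cbbb/c meet in 1. 2b->1: no, acab/c meet in 1. 2b->2: ok.
All examples now run through 3 states with every (state, symbol) defined. Accept strings end in {0,2}, Reject strings end in {1}; accept={0,2}.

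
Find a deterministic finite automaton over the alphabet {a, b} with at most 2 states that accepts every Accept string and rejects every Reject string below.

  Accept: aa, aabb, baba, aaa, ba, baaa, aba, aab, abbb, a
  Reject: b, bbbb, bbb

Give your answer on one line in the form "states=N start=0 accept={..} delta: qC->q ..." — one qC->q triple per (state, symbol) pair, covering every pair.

State merging on the prefix tree: take the shortest (then alphabetical) example prefix whose next move is undefined and point that move at state 0, else 1, else 2, ...; a target is out if some Accept/Reject pair would then sit in one state with the same input left (inseparable). If every existing state is out, open a new one.
a: 0a undefined. 0a->0: no, aab/b meet in 0 with "b" left. Open state 1: 0a->1.
b: 0b undefined. 0b->0: ok.
aa: 1a undefined. 1a->0: no, aa/b meet in 0. 1a->1: ok.
ab: 1b undefined. 1b->0: no, aabb/b meet in 0. 1b->1: ok.
All examples now run through 2 states with every (state, symbol) defined. Accept strings end in {1}, Reject strings end in {0}; accept={1}.

states=2 start=0 accept={1} delta: 0a->1 0b->0 1a->1 1b->1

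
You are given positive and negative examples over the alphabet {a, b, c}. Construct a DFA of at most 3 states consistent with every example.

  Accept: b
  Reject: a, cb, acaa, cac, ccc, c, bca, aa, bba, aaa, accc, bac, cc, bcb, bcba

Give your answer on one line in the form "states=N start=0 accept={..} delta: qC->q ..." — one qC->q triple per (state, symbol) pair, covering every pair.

states=3 start=0 accept={1} delta: 0a->0 0b->1 0c->2 1a->0 1b->0 1c->1 2a->0 2b->0 2c->0

Grow the machine one transition at a time. Run the examples from 0; the earliest place one falls off (shortest prefix, ties alphabetical) gets sent to the lowest-numbered state that keeps every Accept/Reject pair distinguishable — a pair clashes when both reach the same state with identical unread suffix — and to a fresh state only if none does.
a: 0a undefined. 0a->0: ok.
b: 0b undefined. 0b->0: no, b/a meet in 0. Open state 1: 0b->1.
c: 0c undefined. 0c->0: no, b/cb meet in 1. 0c->1: no, b/c meet in 1. Open state 2: 0c->2.
ba: 1a undefined. 1a->0: ok.
bb: 1b undefined. 1b->0: ok.
bc: 1c undefined. 1c->0: no, b/bcb meet in 1. 1c->1: ok.
ca: 2a undefined. 2a->0: ok.
cb: 2b undefined. 2b->0: ok.
cc: 2c undefined. 2c->0: ok.
All examples now run through 3 states with every (state, symbol) defined. Accept strings end in {1}, Reject strings end in {0,2}; accept={1}.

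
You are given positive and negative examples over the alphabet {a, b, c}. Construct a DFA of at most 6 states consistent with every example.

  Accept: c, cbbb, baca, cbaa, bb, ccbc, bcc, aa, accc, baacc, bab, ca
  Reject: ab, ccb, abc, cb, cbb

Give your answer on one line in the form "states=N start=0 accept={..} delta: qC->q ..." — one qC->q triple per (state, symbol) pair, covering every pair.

states=4 start=0 accept={0,2} delta: 0a->0 0b->1 0c->2 1a->1 1b->0 1c->3 2a->0 2b->3 2c->2 3a->0 3b->1 3c->0

State merging on the prefix tree: take the shortest (then alphabetical) example prefix whose next move is undefined and point that move at state 0, else 1, else 2, ...; a target is out if some Accept/Reject pair would then sit in one state with the same input left (inseparable). If every existing state is out, open a new one.
a: 0a undefined. 0a->0: ok.
b: 0b undefined. 0b->0: no, c/abc meet in 0 with "c" left. Open state 1: 0b->1.
c: 0c undefined. 0c->0: no, bb/cbb meet in 1 with "b" left. 0c->1: no, c/ab meet in 1. Open state 2: 0c->2.
ba: 1a undefined. 1a->0: no, bab/ab meet in 1. 1a->1: ok.
bb: 1b undefined. 1b->0: ok.
bc: 1c undefined. 1c->0: no, baca/abc meet in 0. 1c->1: no, baca/ab meet in 1. 1c->2: no, c/abc meet in 2. Open state 3: 1c->3.
ca: 2a undefined. 2a->0: ok.
cb: 2b undefined. 2b->0: no, cbbb/cb meet in 0. 2b->1: no, cbbb/ab meet in 1. 2b->2: no, c/cb meet in 2. 2b->3: ok.
cc: 2c undefined. 2c->0: no, ccbc/abc meet in 3. 2c->1: no, bb/ccb meet in 0. 2c->2: ok.
bcc: 3c undefined. 3c->0: ok.
cba: 3a undefined. 3a->0: ok.
cbb: 3b undefined. 3b->0: no, cbbb/ab meet in 1. 3b->1: ok.
All examples now run through 4 states with every (state, symbol) defined. Accept strings end in {0,2}, Reject strings end in {1,3}; accept={0,2}.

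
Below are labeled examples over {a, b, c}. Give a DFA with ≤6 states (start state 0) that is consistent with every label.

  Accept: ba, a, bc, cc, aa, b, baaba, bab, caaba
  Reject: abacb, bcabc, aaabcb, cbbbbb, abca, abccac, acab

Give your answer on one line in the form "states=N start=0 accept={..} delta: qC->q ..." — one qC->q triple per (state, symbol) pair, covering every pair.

State merging on the prefix tree: take the shortest (then alphabetical) example prefix whose next move is undefined and point that move at state 0, else 1, else 2, ...; a target is out if some Accept/Reject pair would then sit in one state with the same input left (inseparable). If every existing state is out, open a new one.
a: 0a undefined. 0a->0: ok.
b: 0b undefined. 0b->0: ok.
c: 0c undefined. 0c->0: no, ba/abacb meet in 0. Open state 1: 0c->1.
ca: 1a undefined. 1a->0: no, ba/abca meet in 0. 1a->1: no, bc/abca meet in 1. Open state 2: 1a->2.
cb: 1b undefined. 1b->0: no, ba/abacb meet in 0. 1b->1: no, bc/abacb meet in 1. 1b->2: ok.
cc: 1c undefined. 1c->0: no, bc/abccac meet in 1. 1c->1: ok.
caa: 2a undefined. 2a->0: ok.
cbb: 2b undefined. 2b->0: no, ba/cbbbbb meet in 0. 2b->1: no, bc/bcabc meet in 1. 2b->2: ok.
bcabc: 2c undefined. 2c->0: no, ba/bcabc meet in 0. 2c->1: no, bc/bcabc meet in 1. 2c->2: ok.
All examples now run through 3 states with every (state, symbol) defined. Accept strings end in {0,1}, Reject strings end in {2}; accept={0,1}.

states=3 start=0 accept={0,1} delta: 0a->0 0b->0 0c->1 1a->2 1b->2 1c->1 2a->0 2b->2 2c->2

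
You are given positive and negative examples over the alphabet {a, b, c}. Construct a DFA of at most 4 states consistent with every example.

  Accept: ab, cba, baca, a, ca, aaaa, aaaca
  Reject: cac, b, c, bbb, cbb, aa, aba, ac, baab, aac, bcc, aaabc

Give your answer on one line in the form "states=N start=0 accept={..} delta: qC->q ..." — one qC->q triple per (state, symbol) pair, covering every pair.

Grow the machine one transition at a time. Run the examples from 0; the earliest place one falls off (shortest prefix, ties alphabetical) gets sent to the lowest-numbered state that keeps every Accept/Reject pair distinguishable — a pair clashes when both reach the same state with identical unread suffix — and to a fresh state only if none does.
a: 0a undefined. 0a->0: no, ab/b meet in 0 with "b" left. Open state 1: 0a->1.
b: 0b undefined. 0b->0: ok.
c: 0c undefined. 0c->0: ok.
aa: 1a undefined. 1a->0: no, aaaa/b meet in 0. 1a->1: no, ab/baab meet in 1 with "b" left. Open state 2: 1a->2.
ab: 1b undefined. 1b->0: no, ab/b meet in 0. 1b->1: ok.
ac: 1c undefined. 1c->0: ok.
aaa: 2a undefined. 2a->0: ok.
aac: 2c undefined. 2c->0: ok.
baab: 2b undefined. 2b->0: ok.
All examples now run through 3 states with every (state, symbol) defined. Accept strings end in {1}, Reject strings end in {0,2}; accept={1}.

states=3 start=0 accept={1} delta: 0a->1 0b->0 0c->0 1a->2 1b->1 1c->0 2a->0 2b->0 2c->0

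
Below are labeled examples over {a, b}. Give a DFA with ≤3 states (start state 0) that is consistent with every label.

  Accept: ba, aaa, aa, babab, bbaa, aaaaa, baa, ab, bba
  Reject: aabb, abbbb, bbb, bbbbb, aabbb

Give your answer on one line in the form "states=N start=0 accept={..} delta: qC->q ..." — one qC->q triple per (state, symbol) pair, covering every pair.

states=3 start=0 accept={0,1} delta: 0a->0 0b->1 1a->0 1b->2 2a->0 2b->2

Fold the examples into a partial DFA from state 0: repeatedly fix the first undefined (state, symbol) met by the shortest-then-alphabetical prefix, trying targets in increasing order and rejecting any under which an Accept and a Reject string meet in one state with the same remainder; add a state when all current targets are rejected. Accepting states are where Accept strings end.
a: 0a undefined. 0a->0: ok.
b: 0b undefined. 0b->0: no, ba/aabb meet in 0. Open state 1: 0b->1.
ba: 1a undefined. 1a->0: ok.
bb: 1b undefined. 1b->0: no, ba/aabb meet in 0. 1b->1: no, babab/aabb meet in 1. Open state 2: 1b->2.
bba: 2a undefined. 2a->0: ok.
bbb: 2b undefined. 2b->0: no, ba/bbb meet in 0. 2b->1: no, babab/bbb meet in 1. 2b->2: ok.
All examples now run through 3 states with every (state, symbol) defined. Accept strings end in {0,1}, Reject strings end in {2}; accept={0,1}.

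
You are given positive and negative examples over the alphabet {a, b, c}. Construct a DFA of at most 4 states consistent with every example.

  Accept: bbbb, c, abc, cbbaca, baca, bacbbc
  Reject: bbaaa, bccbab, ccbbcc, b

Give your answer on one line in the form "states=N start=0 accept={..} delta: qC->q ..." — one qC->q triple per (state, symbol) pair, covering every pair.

Grow the machine one transition at a time. Run the examples from 0; the earliest place one falls off (shortest prefix, ties alphabetical) gets sent to the lowest-numbered state that keeps every Accept/Reject pair distinguishable — a pair clashes when both reach the same state with identical unread suffix — and to a fresh state only if none does.
a: 0a undefined. 0a->0: ok.
b: 0b undefined. 0b->0: no, bbbb/bbaaa meet in 0. Open state 1: 0b->1.
c: 0c undefined. 0c->0: ok.
ba: 1a undefined. 1a->0: ok.
bb: 1b undefined. 1b->0: no, bbbb/bbaaa meet in 0. 1b->1: no, bbbb/b meet in 1. Open state 2: 1b->2.
bc: 1c undefined. 1c->0: ok.
bba: 2a undefined. 2a->0: no, c/bbaaa meet in 0. 2a->1: no, c/bbaaa meet in 0. 2a->2: ok.
bbb: 2b undefined. 2b->0: no, bbbb/bccbab meet in 1. 2b->1: no, bbbb/bbaaa meet in 2. 2b->2: no, bbbb/bbaaa meet in 2. Open state 3: 2b->3.
bbbb: 3b undefined. 3b->0: ok.
cbbac: 2c undefined. 2c->0: no, bbbb/ccbbcc meet in 0. 2c->1: no, bbbb/ccbbcc meet in 0. 2c->2: no, cbbaca/bbaaa meet in 2. 2c->3: ok.
cbbaca: 3a undefined. 3a->0: ok.
ccbbcc: 3c undefined. 3c->0: no, bbbb/ccbbcc meet in 0. 3c->1: ok.
All examples now run through 4 states with every (state, symbol) defined. Accept strings end in {0,3}, Reject strings end in {1,2}; accept={0,3}.

states=4 start=0 accept={0,3} delta: 0a->0 0b->1 0c->0 1a->0 1b->2 1c->0 2a->2 2b->3 2c->3 3a->0 3b->0 3c->1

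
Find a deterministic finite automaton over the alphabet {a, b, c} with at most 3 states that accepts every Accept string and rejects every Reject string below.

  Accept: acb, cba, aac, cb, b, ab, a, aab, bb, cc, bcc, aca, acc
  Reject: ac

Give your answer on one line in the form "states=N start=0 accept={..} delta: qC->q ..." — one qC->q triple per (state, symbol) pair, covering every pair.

states=3 start=0 accept={0,1} delta: 0a->1 0b->0 0c->0 1a->0 1b->0 1c->2 2a->0 2b->0 2c->0

Fold the examples into a partial DFA from state 0: repeatedly fix the first undefined (state, symbol) met by the shortest-then-alphabetical prefix, trying targets in increasing order and rejecting any under which an Accept and a Reject string meet in one state with the same remainder; add a state when all current targets are rejected. Accepting states are where Accept strings end.
a: 0a undefined. 0a->0: no, aac/ac meet in 0 with "c" left. Open state 1: 0a->1.
b: 0b undefined. 0b->0: ok.
c: 0c undefined. 0c->0: ok.
aa: 1a undefined. 1a->0: ok.
ab: 1b undefined. 1b->0: ok.
ac: 1c undefined. 1c->0: no, acb/ac meet in 0. 1c->1: no, cba/ac meet in 1. Open state 2: 1c->2.
aca: 2a undefined. 2a->0: ok.
acb: 2b undefined. 2b->0: ok.
acc: 2c undefined. 2c->0: ok.
All examples now run through 3 states with every (state, symbol) defined. Accept strings end in {0,1}, Reject strings end in {2}; accept={0,1}.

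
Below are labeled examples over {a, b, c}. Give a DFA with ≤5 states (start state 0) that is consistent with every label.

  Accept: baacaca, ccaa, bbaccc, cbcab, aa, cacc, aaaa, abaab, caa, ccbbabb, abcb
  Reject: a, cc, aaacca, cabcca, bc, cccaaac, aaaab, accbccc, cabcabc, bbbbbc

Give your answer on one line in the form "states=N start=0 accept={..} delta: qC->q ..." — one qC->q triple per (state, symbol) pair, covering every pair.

Grow the machine one transition at a time. Run the examples from 0; the earliest place one falls off (shortest prefix, ties alphabetical) gets sent to the lowest-numbered state that keeps every Accept/Reject pair distinguishable — a pair clashes when both reach the same state with identical unread suffix — and to a fresh state only if none does.
a: 0a undefined. 0a->0: no, aa/a meet in 0. Open state 1: 0a->1.
b: 0b undefined. 0b->0: ok.
c: 0c undefined. 0c->0: ok.
aa: 1a undefined. 1a->0: no, ccaa/cc meet in 0. 1a->1: no, ccaa/a meet in 1. Open state 2: 1a->2.
ab: 1b undefined. 1b->0: no, cbcab/cc meet in 0. 1b->1: no, cbcab/a meet in 1. 1b->2: no, abaab/aaaab meet in 2 with "aab" left. Open state 3: 1b->3.
ac: 1c undefined. 1c->0: no, bbaccc/cc meet in 0. 1c->1: no, bbaccc/a meet in 1. 1c->2: ok.
aaa: 2a undefined. 2a->0: no, cbcab/aaaab meet in 3. 2a->1: no, ccaa/cccaaac meet in 2. 2a->2: no, cacc/cccaaac meet in 2 with "c" left. 2a->3: ok.
aba: 3a undefined. 3a->0: no, aaaa/cc meet in 0. 3a->1: no, cbcab/aaaab meet in 3. 3a->2: ok.
abc: 3c undefined. 3c->0: no, abcb/cc meet in 0. 3c->1: no, cbcab/aaacca meet in 3. 3c->2: no, ccaa/cccaaac meet in 2. 3c->3: no, ccaa/aaacca meet in 2. Open state 4: 3c->4.
acc: 2c undefined. 2c->0: no, bbaccc/cc meet in 0. 2c->1: no, cacc/a meet in 1. 2c->2: ok.
abcb: 4b undefined. 4b->0: no, abcb/cc meet in 0. 4b->1: no, abcb/a meet in 1. 4b->2: ok.
accb: 2b undefined. 2b->0: ok.
aaacc: 4c undefined. 4c->0: ok.
abaab: 3b undefined. 3b->0: no, abaab/cc meet in 0. 3b->1: no, abaab/a meet in 1. 3b->2: ok.
cabca: 4a undefined. 4a->0: no, baacaca/cc meet in 0. 4a->1: no, baacaca/a meet in 1. 4a->2: ok.
All examples now run through 5 states with every (state, symbol) defined. Accept strings end in {2,3}, Reject strings end in {0,1,4}; accept={2,3}.

states=5 start=0 accept={2,3} delta: 0a->1 0b->0 0c->0 1a->2 1b->3 1c->2 2a->3 2b->0 2c->2 3a->2 3b->2 3c->4 4a->2 4b->2 4c->0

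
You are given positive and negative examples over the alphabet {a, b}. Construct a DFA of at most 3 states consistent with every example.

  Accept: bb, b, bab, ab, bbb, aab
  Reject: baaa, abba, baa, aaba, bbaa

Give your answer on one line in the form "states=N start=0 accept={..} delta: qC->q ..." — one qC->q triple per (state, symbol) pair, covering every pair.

states=2 start=0 accept={1} delta: 0a->0 0b->1 1a->0 1b->1

Grow the machine one transition at a time. Run the examples from 0; the earliest place one falls off (shortest prefix, ties alphabetical) gets sent to the lowest-numbered state that keeps every Accept/Reject pair distinguishable — a pair clashes when both reach the same state with identical unread suffix — and to a fresh state only if none does.
a: 0a undefined. 0a->0: ok.
b: 0b undefined. 0b->0: no, bb/baaa meet in 0. Open state 1: 0b->1.
ba: 1a undefined. 1a->0: ok.
bb: 1b undefined. 1b->0: no, bb/baaa meet in 0. 1b->1: ok.
All examples now run through 2 states with every (state, symbol) defined. Accept strings end in {1}, Reject strings end in {0}; accept={1}.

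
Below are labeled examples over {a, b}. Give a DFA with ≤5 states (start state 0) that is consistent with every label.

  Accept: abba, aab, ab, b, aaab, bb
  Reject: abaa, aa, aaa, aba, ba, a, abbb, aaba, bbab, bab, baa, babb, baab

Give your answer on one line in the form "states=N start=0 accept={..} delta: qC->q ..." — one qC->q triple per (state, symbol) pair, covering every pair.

states=4 start=0 accept={1,3} delta: 0a->0 0b->1 1a->2 1b->3 2a->2 2b->2 3a->3 3b->0

State merging on the prefix tree: take the shortest (then alphabetical) example prefix whose next move is undefined and point that move at state 0, else 1, else 2, ...; a target is out if some Accept/Reject pair would then sit in one state with the same input left (inseparable). If every existing state is out, open a new one.
a: 0a undefined. 0a->0: ok.
b: 0b undefined. 0b->0: no, abba/abaa meet in 0. Open state 1: 0b->1.
ba: 1a undefined. 1a->0: no, aab/bab meet in 1. 1a->1: no, aab/abaa meet in 1. Open state 2: 1a->2.
bb: 1b undefined. 1b->0: no, abba/aa meet in 0. 1b->1: no, abba/aba meet in 2. 1b->2: no, abba/abaa meet in 2 with "a" left. Open state 3: 1b->3.
baa: 2a undefined. 2a->0: no, aab/baab meet in 1. 2a->1: no, aab/abaa meet in 1. 2a->2: ok.
bab: 2b undefined. 2b->0: no, aab/babb meet in 1. 2b->1: no, aab/bab meet in 1. 2b->2: ok.
bba: 3a undefined. 3a->0: no, abba/aa meet in 0. 3a->1: no, bb/bbab meet in 3. 3a->2: no, abba/abaa meet in 2. 3a->3: ok.
abbb: 3b undefined. 3b->0: ok.
All examples now run through 4 states with every (state, symbol) defined. Accept strings end in {1,3}, Reject strings end in {0,2}; accept={1,3}.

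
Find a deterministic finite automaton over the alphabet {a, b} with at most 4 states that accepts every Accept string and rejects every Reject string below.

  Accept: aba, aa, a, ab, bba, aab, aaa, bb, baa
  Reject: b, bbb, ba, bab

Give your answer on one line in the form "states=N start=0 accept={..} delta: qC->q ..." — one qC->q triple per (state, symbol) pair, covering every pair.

states=4 start=0 accept={0,1} delta: 0a->1 0b->2 1a->1 1b->0 2a->3 2b->0 3a->0 3b->2

Grow the machine one transition at a time. Run the examples from 0; the earliest place one falls off (shortest prefix, ties alphabetical) gets sent to the lowest-numbered state that keeps every Accept/Reject pair distinguishable — a pair clashes when both reach the same state with identical unread suffix — and to a fresh state only if none does.
a: 0a undefined. 0a->0: no, aba/ba meet in 0 with "ba" left. Open state 1: 0a->1.
b: 0b undefined. 0b->0: no, a/ba meet in 1. 0b->1: no, aa/ba meet in 1 with "a" left. Open state 2: 0b->2.
aa: 1a undefined. 1a->0: no, aab/b meet in 2. 1a->1: ok.
ab: 1b undefined. 1b->0: ok.
ba: 2a undefined. 2a->0: no, ab/ba meet in 0. 2a->1: no, aba/ba meet in 1. 2a->2: no, bb/bab meet in 2 with "b" left. Open state 3: 2a->3.
bb: 2b undefined. 2b->0: ok.
baa: 3a undefined. 3a->0: ok.
bab: 3b undefined. 3b->0: no, ab/bab meet in 0. 3b->1: no, aba/bab meet in 1. 3b->2: ok.
All examples now run through 4 states with every (state, symbol) defined. Accept strings end in {0,1}, Reject strings end in {2,3}; accept={0,1}.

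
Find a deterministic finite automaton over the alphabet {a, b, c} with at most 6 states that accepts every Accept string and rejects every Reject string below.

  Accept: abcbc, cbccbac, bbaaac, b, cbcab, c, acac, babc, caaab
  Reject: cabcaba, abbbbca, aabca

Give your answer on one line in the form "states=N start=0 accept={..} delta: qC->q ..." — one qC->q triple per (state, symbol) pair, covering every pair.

states=3 start=0 accept={0,1} delta: 0a->0 0b->0 0c->1 1a->2 1b->0 1c->1 2a->0 2b->1 2c->0

Fold the examples into a partial DFA from state 0: repeatedly fix the first undefined (state, symbol) met by the shortest-then-alphabetical prefix, trying targets in increasing order and rejecting any under which an Accept and a Reject string meet in one state with the same remainder; add a state when all current targets are rejected. Accepting states are where Accept strings end.
a: 0a undefined. 0a->0: ok.
b: 0b undefined. 0b->0: ok.
c: 0c undefined. 0c->0: no, abcbc/cabcaba meet in 0. Open state 1: 0c->1.
ca: 1a undefined. 1a->0: no, b/cabcaba meet in 0. 1a->1: no, bbaaac/abbbbca meet in 1. Open state 2: 1a->2.
cb: 1b undefined. 1b->0: ok.
caa: 2a undefined. 2a->0: ok.
cab: 2b undefined. 2b->0: no, b/cabcaba meet in 0. 2b->1: ok.
acac: 2c undefined. 2c->0: ok.
cabc: 1c undefined. 1c->0: no, b/cabcaba meet in 0. 1c->1: ok.
All examples now run through 3 states with every (state, symbol) defined. Accept strings end in {0,1}, Reject strings end in {2}; accept={0,1}.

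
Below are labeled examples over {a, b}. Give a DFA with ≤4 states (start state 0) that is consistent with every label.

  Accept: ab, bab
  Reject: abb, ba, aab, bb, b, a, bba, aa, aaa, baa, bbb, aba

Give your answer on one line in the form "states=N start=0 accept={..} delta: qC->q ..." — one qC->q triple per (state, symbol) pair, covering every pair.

states=3 start=0 accept={2} delta: 0a->1 0b->0 1a->0 1b->2 2a->0 2b->0

Grow the machine one transition at a time. Run the examples from 0; the earliest place one falls off (shortest prefix, ties alphabetical) gets sent to the lowest-numbered state that keeps every Accept/Reject pair distinguishable — a pair clashes when both reach the same state with identical unread suffix — and to a fresh state only if none does.
a: 0a undefined. 0a->0: no, ab/aab meet in 0 with "b" left. Open state 1: 0a->1.
b: 0b undefined. 0b->0: ok.
aa: 1a undefined. 1a->0: ok.
ab: 1b undefined. 1b->0: no, ab/abb meet in 0. 1b->1: no, ab/abb meet in 1. Open state 2: 1b->2.
aba: 2a undefined. 2a->0: ok.
abb: 2b undefined. 2b->0: ok.
All examples now run through 3 states with every (state, symbol) defined. Accept strings end in {2}, Reject strings end in {0,1}; accept={2}.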